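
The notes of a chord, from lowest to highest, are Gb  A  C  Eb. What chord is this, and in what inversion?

The pitch classes Gb, A, C, Eb arrange in thirds as A–C–Eb–Gb: an A diminished seventh chord.
The lowest note is Gb, the seventh of the chord, so this is third inversion (figured bass 4/2).

A diminished seventh, third inversion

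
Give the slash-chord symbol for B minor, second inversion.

Bm/F#

Second inversion of B minor has the fifth (F#) in the bass. As a slash chord: Bm/F#.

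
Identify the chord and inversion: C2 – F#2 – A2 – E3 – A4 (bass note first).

F# half-diminished seventh, second inversion

The distinct note names are C, F#, A, E. Stacked in thirds they read F#–A–C–E, which is a half-diminished seventh chord on F#.
The lowest note is C, the fifth of the chord, so this is second inversion (figured bass 4/3).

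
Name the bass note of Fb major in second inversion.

Cb

The fifth of Fb major (Fb–Ab–Cb) is Cb; that is the bass in second inversion.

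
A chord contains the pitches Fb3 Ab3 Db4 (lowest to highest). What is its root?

Db

Fb, Ab, Db are the tones of a Db minor triad (Db–Fb–Ab), making Db the root.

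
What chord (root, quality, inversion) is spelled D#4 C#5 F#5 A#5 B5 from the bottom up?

Reducing to letter names: D#, C#, F#, A#, B. These stack in thirds as B–D#–F#–A#–C# — a B major ninth chord.
The lowest note is D#, the third of the chord, so this is first inversion.

B major ninth, first inversion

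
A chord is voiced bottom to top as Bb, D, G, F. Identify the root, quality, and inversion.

The pitch classes Bb, D, G, F arrange in thirds as G–Bb–D–F: a G minor seventh chord.
The lowest note is Bb, the third of the chord, so this is first inversion (figured bass 6/5).

G minor seventh, first inversion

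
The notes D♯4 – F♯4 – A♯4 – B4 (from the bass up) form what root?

B

D#, F#, A#, B are the tones of a B major seventh chord (B–D#–F#–A#), making B the root.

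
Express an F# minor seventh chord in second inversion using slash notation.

Second inversion of F# minor seventh has the fifth (C#) in the bass. As a slash chord: F#m7/C#.

F#m7/C#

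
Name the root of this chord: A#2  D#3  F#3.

D#

The distinct letter names are A#, D#, F#. Arranged as a stack of thirds they read D#–F#–A#, so D# is the root (a D# minor triad).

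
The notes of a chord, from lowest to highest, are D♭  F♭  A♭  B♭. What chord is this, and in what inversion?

The pitch classes Db, Fb, Ab, Bb arrange in thirds as Bb–Db–Fb–Ab: a Bb half-diminished seventh chord.
The lowest note is Db, the third of the chord, so this is first inversion (figured bass 6/5).

Bb half-diminished seventh, first inversion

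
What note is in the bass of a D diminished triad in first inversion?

F

In first inversion the third is lowest. For D diminished (D–F–Ab) that is F.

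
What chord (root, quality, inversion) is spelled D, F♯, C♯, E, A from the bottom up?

D major ninth, root position

Reducing to letter names: D, F#, C#, E, A. These stack in thirds as D–F#–A–C#–E — a D major ninth chord.
With the root (D) in the bass, the chord is in root position.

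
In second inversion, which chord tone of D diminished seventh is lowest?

In second inversion the fifth is lowest. For D diminished seventh (D–F–Ab–Cb) that is Ab.

Ab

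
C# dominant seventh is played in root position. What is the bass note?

C#

In root position the root is lowest. For C# dominant seventh (C#–E#–G#–B) that is C#.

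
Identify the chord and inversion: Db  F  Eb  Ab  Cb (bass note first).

The distinct note names are Db, F, Eb, Ab, Cb. Stacked in thirds they read Db–F–Ab–Cb–Eb, which is a dominant ninth chord on Db.
Db is the root of Db dominant ninth; root in the bass means root position.

Db dominant ninth, root position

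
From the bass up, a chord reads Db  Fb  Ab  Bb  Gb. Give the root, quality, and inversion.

Gb dominant ninth, second inversion

The pitch classes Db, Fb, Ab, Bb, Gb arrange in thirds as Gb–Bb–Db–Fb–Ab: a Gb dominant ninth chord.
With the fifth (Db) in the bass, the chord is in second inversion.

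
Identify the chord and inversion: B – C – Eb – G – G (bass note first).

C minor-major seventh, third inversion

The pitch classes B, C, Eb, G arrange in thirds as C–Eb–G–B: a C minor-major seventh chord.
With the seventh (B) in the bass, the chord is in third inversion (figured bass 4/2).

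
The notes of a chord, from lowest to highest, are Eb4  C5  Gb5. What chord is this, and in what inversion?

C diminished, first inversion

The distinct note names are Eb, C, Gb. Stacked in thirds they read C–Eb–Gb, which is a diminished triad on C.
With the third (Eb) in the bass, the chord is in first inversion (figured bass 6).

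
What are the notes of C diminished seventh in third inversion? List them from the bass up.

Bbb, C, Eb, Gb

Spelling C diminished seventh: C–Eb–Gb–Bbb. In third inversion the seventh is bass, giving Bbb, C, Eb, Gb from the bottom.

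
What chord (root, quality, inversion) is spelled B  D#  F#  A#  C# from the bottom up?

B major ninth, root position

Reducing to letter names: B, D#, F#, A#, C#. These stack in thirds as B–D#–F#–A#–C# — a B major ninth chord.
B is the root of B major ninth; root in the bass means root position.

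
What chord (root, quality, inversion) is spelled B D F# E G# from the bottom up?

The pitch classes B, D, F#, E, G# arrange in thirds as E–G#–B–D–F#: an E dominant ninth chord.
With the fifth (B) in the bass, the chord is in second inversion.

E dominant ninth, second inversion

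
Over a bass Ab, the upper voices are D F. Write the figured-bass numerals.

The notes Ab, D, F stack in thirds as D–F–Ab — a D diminished triad. The bass Ab is the fifth, so this is second inversion: figured 6/4.

6/4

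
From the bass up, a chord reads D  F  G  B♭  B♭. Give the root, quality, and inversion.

The pitch classes D, F, G, Bb arrange in thirds as G–Bb–D–F: a G minor seventh chord.
The lowest note is D, the fifth of the chord, so this is second inversion (figured bass 4/3).

G minor seventh, second inversion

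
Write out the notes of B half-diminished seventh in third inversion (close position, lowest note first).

Spelling B half-diminished seventh: B–D–F–A. In third inversion the seventh is bass, giving A, B, D, F from the bottom.

A, B, D, F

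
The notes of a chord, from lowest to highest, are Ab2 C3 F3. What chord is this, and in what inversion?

F minor, first inversion

The pitch classes Ab, C, F arrange in thirds as F–Ab–C: an F minor triad.
With the third (Ab) in the bass, the chord is in first inversion (figured bass 6).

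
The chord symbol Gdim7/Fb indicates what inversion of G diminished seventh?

Gdim7/Fb means G diminished seventh with Fb in the bass. Fb is the seventh of G diminished seventh (G–Bb–Db–Fb), so this is third inversion.

third inversion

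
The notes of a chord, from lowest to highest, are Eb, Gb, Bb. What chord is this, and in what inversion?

Eb minor, root position

The pitch classes Eb, Gb, Bb arrange in thirds as Eb–Gb–Bb: an Eb minor triad.
With the root (Eb) in the bass, the chord is in root position (figured bass 5/3).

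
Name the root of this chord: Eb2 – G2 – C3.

Eb, G, C are the tones of a C minor triad (C–Eb–G), making C the root.

C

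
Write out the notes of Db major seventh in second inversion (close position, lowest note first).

Ab, C, Db, F

The chord tones are Db–F–Ab–C. With the fifth (Ab) lowest for second inversion: Ab, C, Db, F.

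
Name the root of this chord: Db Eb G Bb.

Eb

Db, Eb, G, Bb are the tones of an Eb dominant seventh chord (Eb–G–Bb–Db), making Eb the root.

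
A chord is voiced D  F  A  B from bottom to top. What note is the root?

B

Reordering D, F, A, B into stacked thirds gives B–D–F–A; the bottom of that stack, B, is the root.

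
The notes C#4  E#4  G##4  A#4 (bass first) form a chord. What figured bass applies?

6/5

The notes C#, E#, G##, A# stack in thirds as A#–C#–E#–G## — an A# minor-major seventh chord. The bass C# is the third, so this is first inversion: figured 6/5.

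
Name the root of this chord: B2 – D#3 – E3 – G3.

B, D#, E, G are the tones of an E minor-major seventh chord (E–G–B–D#), making E the root.

E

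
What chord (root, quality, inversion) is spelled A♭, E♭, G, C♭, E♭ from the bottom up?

The pitch classes Ab, Eb, G, Cb arrange in thirds as Ab–Cb–Eb–G: an Ab minor-major seventh chord.
Ab is the root of Ab minor-major seventh; root in the bass means root position (figured bass 7).

Ab minor-major seventh, root position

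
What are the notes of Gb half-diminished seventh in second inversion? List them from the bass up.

Dbb, Fb, Gb, Bbb

Gb half-diminished seventh is Gb–Bbb–Dbb–Fb. Second inversion puts the fifth (Dbb) in the bass, with the remaining tones above: Dbb, Fb, Gb, Bbb.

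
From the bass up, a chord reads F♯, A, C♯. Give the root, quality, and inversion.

F# minor, root position

The pitch classes F#, A, C# arrange in thirds as F#–A–C#: an F# minor triad.
F# is the root of F# minor; root in the bass means root position (figured bass 5/3).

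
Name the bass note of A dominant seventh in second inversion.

A dominant seventh is A–C#–E–G. Second inversion places the fifth in the bass: E.

E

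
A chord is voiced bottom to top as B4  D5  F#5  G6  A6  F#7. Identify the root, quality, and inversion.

G major ninth, first inversion

The pitch classes B, D, F#, G, A arrange in thirds as G–B–D–F#–A: a G major ninth chord.
With the third (B) in the bass, the chord is in first inversion.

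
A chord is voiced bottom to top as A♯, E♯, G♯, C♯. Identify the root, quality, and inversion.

A# minor seventh, root position

The distinct note names are A#, E#, G#, C#. Stacked in thirds they read A#–C#–E#–G#, which is a minor seventh chord on A#.
The lowest note is A#, the root of the chord, so this is root position (figured bass 7).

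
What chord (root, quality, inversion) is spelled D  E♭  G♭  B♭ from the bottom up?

Eb minor-major seventh, third inversion

Reducing to letter names: D, Eb, Gb, Bb. These stack in thirds as Eb–Gb–Bb–D — an Eb minor-major seventh chord.
With the seventh (D) in the bass, the chord is in third inversion (figured bass 4/2).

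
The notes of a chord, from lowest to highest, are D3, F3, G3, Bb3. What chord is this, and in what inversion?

G minor seventh, second inversion

The pitch classes D, F, G, Bb arrange in thirds as G–Bb–D–F: a G minor seventh chord.
D is the fifth of G minor seventh; fifth in the bass means second inversion (figured bass 4/3).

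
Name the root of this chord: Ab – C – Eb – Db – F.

Ab, C, Eb, Db, F are the tones of a Db major ninth chord (Db–F–Ab–C–Eb), making Db the root.

Db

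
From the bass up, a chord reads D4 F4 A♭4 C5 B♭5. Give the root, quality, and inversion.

Bb dominant ninth, first inversion

Reducing to letter names: D, F, Ab, C, Bb. These stack in thirds as Bb–D–F–Ab–C — a Bb dominant ninth chord.
With the third (D) in the bass, the chord is in first inversion.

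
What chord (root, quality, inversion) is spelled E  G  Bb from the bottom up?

Reducing to letter names: E, G, Bb. These stack in thirds as E–G–Bb — an E diminished triad.
The lowest note is E, the root of the chord, so this is root position (figured bass 5/3).

E diminished, root position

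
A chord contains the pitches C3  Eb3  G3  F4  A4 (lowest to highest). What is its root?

F

Reordering C, Eb, G, F, A into stacked thirds gives F–A–C–Eb–G; the bottom of that stack, F, is the root.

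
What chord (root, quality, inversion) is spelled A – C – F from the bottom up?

The pitch classes A, C, F arrange in thirds as F–A–C: an F major triad.
The lowest note is A, the third of the chord, so this is first inversion (figured bass 6).

F major, first inversion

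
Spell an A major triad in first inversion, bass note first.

Spelling A major: A–C#–E. In first inversion the third is bass, giving C#, E, A from the bottom.

C#, E, A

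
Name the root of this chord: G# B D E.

E

The distinct letter names are G#, B, D, E. Arranged as a stack of thirds they read E–G#–B–D, so E is the root (an E dominant seventh chord).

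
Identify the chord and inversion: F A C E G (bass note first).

F major ninth, root position

The pitch classes F, A, C, E, G arrange in thirds as F–A–C–E–G: an F major ninth chord.
F is the root of F major ninth; root in the bass means root position.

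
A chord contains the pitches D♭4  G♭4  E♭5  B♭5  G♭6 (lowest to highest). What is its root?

Reordering Db, Gb, Eb, Bb into stacked thirds gives Eb–Gb–Bb–Db; the bottom of that stack, Eb, is the root.

Eb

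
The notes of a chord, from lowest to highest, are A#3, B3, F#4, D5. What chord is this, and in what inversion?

The pitch classes A#, B, F#, D arrange in thirds as B–D–F#–A#: a B minor-major seventh chord.
A# is the seventh of B minor-major seventh; seventh in the bass means third inversion (figured bass 4/2).

B minor-major seventh, third inversion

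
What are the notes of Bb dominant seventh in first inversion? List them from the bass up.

The chord tones are Bb–D–F–Ab. With the third (D) lowest for first inversion: D, F, Ab, Bb.

D, F, Ab, Bb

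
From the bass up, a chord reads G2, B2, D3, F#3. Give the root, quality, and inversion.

The distinct note names are G, B, D, F#. Stacked in thirds they read G–B–D–F#, which is a major seventh chord on G.
G is the root of G major seventh; root in the bass means root position (figured bass 7).

G major seventh, root position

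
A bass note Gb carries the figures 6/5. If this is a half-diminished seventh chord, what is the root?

Eb

The figures 6/5 mean the third of the chord is in the bass. If Gb is the third of a half-diminished seventh chord, the root is Eb (chord tones Eb–Gb–Bbb–Db).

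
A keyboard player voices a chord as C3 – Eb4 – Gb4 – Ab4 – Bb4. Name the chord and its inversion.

Reducing to letter names: C, Eb, Gb, Ab, Bb. These stack in thirds as Ab–C–Eb–Gb–Bb — an Ab dominant ninth chord.
The lowest note is C, the third of the chord, so this is first inversion.

Ab dominant ninth, first inversion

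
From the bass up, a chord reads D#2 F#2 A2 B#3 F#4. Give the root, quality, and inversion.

The distinct note names are D#, F#, A, B#. Stacked in thirds they read B#–D#–F#–A, which is a diminished seventh chord on B#.
D# is the third of B# diminished seventh; third in the bass means first inversion (figured bass 6/5).

B# diminished seventh, first inversion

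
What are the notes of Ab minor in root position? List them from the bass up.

Ab, Cb, Eb

The chord tones are Ab–Cb–Eb. With the root (Ab) lowest for root position: Ab, Cb, Eb.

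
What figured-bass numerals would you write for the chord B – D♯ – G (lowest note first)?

The notes B, D#, G stack in thirds as G–B–D# — a G augmented triad. The bass B is the third, so this is first inversion: figured 6.

6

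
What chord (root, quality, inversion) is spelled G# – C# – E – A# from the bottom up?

A# half-diminished seventh, third inversion

The distinct note names are G#, C#, E, A#. Stacked in thirds they read A#–C#–E–G#, which is a half-diminished seventh chord on A#.
G# is the seventh of A# half-diminished seventh; seventh in the bass means third inversion (figured bass 4/2).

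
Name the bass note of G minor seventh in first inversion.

Bb

In first inversion the third is lowest. For G minor seventh (G–Bb–D–F) that is Bb.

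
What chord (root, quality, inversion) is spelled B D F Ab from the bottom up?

The distinct note names are B, D, F, Ab. Stacked in thirds they read B–D–F–Ab, which is a diminished seventh chord on B.
The lowest note is B, the root of the chord, so this is root position (figured bass 7).

B diminished seventh, root position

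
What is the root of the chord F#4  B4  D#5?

Reordering F#, B, D# into stacked thirds gives B–D#–F#; the bottom of that stack, B, is the root.

B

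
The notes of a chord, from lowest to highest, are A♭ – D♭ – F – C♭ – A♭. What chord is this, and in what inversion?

Db dominant seventh, second inversion

The distinct note names are Ab, Db, F, Cb. Stacked in thirds they read Db–F–Ab–Cb, which is a dominant seventh chord on Db.
With the fifth (Ab) in the bass, the chord is in second inversion (figured bass 4/3).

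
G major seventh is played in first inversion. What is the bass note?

The third of G major seventh (G–B–D–F#) is B; that is the bass in first inversion.

B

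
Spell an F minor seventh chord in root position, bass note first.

F, Ab, C, Eb

The chord tones are F–Ab–C–Eb. With the root (F) lowest for root position: F, Ab, C, Eb.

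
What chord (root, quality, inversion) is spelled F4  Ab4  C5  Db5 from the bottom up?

Reducing to letter names: F, Ab, C, Db. These stack in thirds as Db–F–Ab–C — a Db major seventh chord.
F is the third of Db major seventh; third in the bass means first inversion (figured bass 6/5).

Db major seventh, first inversion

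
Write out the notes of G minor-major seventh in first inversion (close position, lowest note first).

Bb, D, F#, G

G minor-major seventh is G–Bb–D–F#. First inversion puts the third (Bb) in the bass, with the remaining tones above: Bb, D, F#, G.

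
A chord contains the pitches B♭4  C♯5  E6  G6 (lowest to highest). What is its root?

C#

Reordering Bb, C#, E, G into stacked thirds gives C#–E–G–Bb; the bottom of that stack, C#, is the root.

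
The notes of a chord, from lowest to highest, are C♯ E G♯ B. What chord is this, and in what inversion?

The pitch classes C#, E, G#, B arrange in thirds as C#–E–G#–B: a C# minor seventh chord.
The lowest note is C#, the root of the chord, so this is root position (figured bass 7).

C# minor seventh, root position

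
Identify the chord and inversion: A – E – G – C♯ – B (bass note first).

The distinct note names are A, E, G, C#, B. Stacked in thirds they read A–C#–E–G–B, which is a dominant ninth chord on A.
The lowest note is A, the root of the chord, so this is root position.

A dominant ninth, root position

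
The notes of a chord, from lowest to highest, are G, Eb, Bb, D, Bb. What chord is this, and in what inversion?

Eb major seventh, first inversion

The distinct note names are G, Eb, Bb, D. Stacked in thirds they read Eb–G–Bb–D, which is a major seventh chord on Eb.
With the third (G) in the bass, the chord is in first inversion (figured bass 6/5).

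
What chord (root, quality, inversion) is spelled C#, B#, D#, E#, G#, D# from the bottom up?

C# major ninth, root position

Reducing to letter names: C#, B#, D#, E#, G#. These stack in thirds as C#–E#–G#–B#–D# — a C# major ninth chord.
With the root (C#) in the bass, the chord is in root position.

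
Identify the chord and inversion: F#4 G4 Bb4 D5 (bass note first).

The pitch classes F#, G, Bb, D arrange in thirds as G–Bb–D–F#: a G minor-major seventh chord.
The lowest note is F#, the seventh of the chord, so this is third inversion (figured bass 4/2).

G minor-major seventh, third inversion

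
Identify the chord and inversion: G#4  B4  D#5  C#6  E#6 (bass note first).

C# dominant ninth, second inversion

The distinct note names are G#, B, D#, C#, E#. Stacked in thirds they read C#–E#–G#–B–D#, which is a dominant ninth chord on C#.
With the fifth (G#) in the bass, the chord is in second inversion.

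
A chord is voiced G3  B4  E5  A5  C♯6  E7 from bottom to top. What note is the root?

A

The distinct letter names are G, B, E, A, C#. Arranged as a stack of thirds they read A–C#–E–G–B, so A is the root (an A dominant ninth chord).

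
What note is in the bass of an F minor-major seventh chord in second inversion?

In second inversion the fifth is lowest. For F minor-major seventh (F–Ab–C–E) that is C.

C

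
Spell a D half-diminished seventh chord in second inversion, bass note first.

D half-diminished seventh is D–F–Ab–C. Second inversion puts the fifth (Ab) in the bass, with the remaining tones above: Ab, C, D, F.

Ab, C, D, F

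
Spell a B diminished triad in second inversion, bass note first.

B diminished is B–D–F. Second inversion puts the fifth (F) in the bass, with the remaining tones above: F, B, D.

F, B, D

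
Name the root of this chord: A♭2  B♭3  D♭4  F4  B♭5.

Bb

Ab, Bb, Db, F are the tones of a Bb minor seventh chord (Bb–Db–F–Ab), making Bb the root.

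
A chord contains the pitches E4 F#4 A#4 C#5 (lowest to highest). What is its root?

The distinct letter names are E, F#, A#, C#. Arranged as a stack of thirds they read F#–A#–C#–E, so F# is the root (an F# dominant seventh chord).

F#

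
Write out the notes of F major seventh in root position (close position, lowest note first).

F major seventh is F–A–C–E. Root position puts the root (F) in the bass, with the remaining tones above: F, A, C, E.

F, A, C, E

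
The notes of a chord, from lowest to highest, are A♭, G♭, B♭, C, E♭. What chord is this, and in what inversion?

Ab dominant ninth, root position

The distinct note names are Ab, Gb, Bb, C, Eb. Stacked in thirds they read Ab–C–Eb–Gb–Bb, which is a dominant ninth chord on Ab.
With the root (Ab) in the bass, the chord is in root position.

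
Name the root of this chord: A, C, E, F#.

F#

The distinct letter names are A, C, E, F#. Arranged as a stack of thirds they read F#–A–C–E, so F# is the root (an F# half-diminished seventh chord).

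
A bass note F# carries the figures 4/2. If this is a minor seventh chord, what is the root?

G#

The figures 4/2 mean the seventh of the chord is in the bass. If F# is the seventh of a minor seventh chord, the root is G# (chord tones G#–B–D#–F#).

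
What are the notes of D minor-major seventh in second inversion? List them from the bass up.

Spelling D minor-major seventh: D–F–A–C#. In second inversion the fifth is bass, giving A, C#, D, F from the bottom.

A, C#, D, F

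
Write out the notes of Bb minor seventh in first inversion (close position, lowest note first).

Db, F, Ab, Bb

The chord tones are Bb–Db–F–Ab. With the third (Db) lowest for first inversion: Db, F, Ab, Bb.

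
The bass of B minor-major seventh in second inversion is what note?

F#

B minor-major seventh is B–D–F#–A#. Second inversion places the fifth in the bass: F#.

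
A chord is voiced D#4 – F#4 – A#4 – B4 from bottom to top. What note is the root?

D#, F#, A#, B are the tones of a B major seventh chord (B–D#–F#–A#), making B the root.

B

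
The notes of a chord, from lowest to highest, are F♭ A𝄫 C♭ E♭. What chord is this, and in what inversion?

The pitch classes Fb, Abb, Cb, Eb arrange in thirds as Fb–Abb–Cb–Eb: an Fb minor-major seventh chord.
With the root (Fb) in the bass, the chord is in root position (figured bass 7).

Fb minor-major seventh, root position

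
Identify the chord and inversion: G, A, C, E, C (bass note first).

The distinct note names are G, A, C, E. Stacked in thirds they read A–C–E–G, which is a minor seventh chord on A.
With the seventh (G) in the bass, the chord is in third inversion (figured bass 4/2).

A minor seventh, third inversion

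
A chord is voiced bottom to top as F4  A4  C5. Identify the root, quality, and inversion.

The pitch classes F, A, C arrange in thirds as F–A–C: an F major triad.
With the root (F) in the bass, the chord is in root position (figured bass 5/3).

F major, root position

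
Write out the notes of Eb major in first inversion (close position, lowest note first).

Spelling Eb major: Eb–G–Bb. In first inversion the third is bass, giving G, Bb, Eb from the bottom.

G, Bb, Eb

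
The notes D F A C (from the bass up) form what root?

Reordering D, F, A, C into stacked thirds gives D–F–A–C; the bottom of that stack, D, is the root.

D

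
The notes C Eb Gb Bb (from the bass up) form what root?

C

C, Eb, Gb, Bb are the tones of a C half-diminished seventh chord (C–Eb–Gb–Bb), making C the root.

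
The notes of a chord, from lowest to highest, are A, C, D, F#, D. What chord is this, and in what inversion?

D dominant seventh, second inversion

The distinct note names are A, C, D, F#. Stacked in thirds they read D–F#–A–C, which is a dominant seventh chord on D.
The lowest note is A, the fifth of the chord, so this is second inversion (figured bass 4/3).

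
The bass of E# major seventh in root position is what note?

E#

In root position the root is lowest. For E# major seventh (E#–G##–B#–D##) that is E#.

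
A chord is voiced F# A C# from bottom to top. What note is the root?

F#, A, C# are the tones of an F# minor triad (F#–A–C#), making F# the root.

F#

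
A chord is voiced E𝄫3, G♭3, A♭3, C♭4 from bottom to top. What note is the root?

Reordering Ebb, Gb, Ab, Cb into stacked thirds gives Ab–Cb–Ebb–Gb; the bottom of that stack, Ab, is the root.

Ab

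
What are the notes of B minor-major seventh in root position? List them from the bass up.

B, D, F#, A#

Spelling B minor-major seventh: B–D–F#–A#. In root position the root is bass, giving B, D, F#, A# from the bottom.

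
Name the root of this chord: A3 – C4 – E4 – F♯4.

The distinct letter names are A, C, E, F#. Arranged as a stack of thirds they read F#–A–C–E, so F# is the root (an F# half-diminished seventh chord).

F#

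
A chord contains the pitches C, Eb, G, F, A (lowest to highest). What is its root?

F

Reordering C, Eb, G, F, A into stacked thirds gives F–A–C–Eb–G; the bottom of that stack, F, is the root.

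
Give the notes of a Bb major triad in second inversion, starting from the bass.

F, Bb, D

Bb major is Bb–D–F. Second inversion puts the fifth (F) in the bass, with the remaining tones above: F, Bb, D.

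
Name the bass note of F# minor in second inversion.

In second inversion the fifth is lowest. For F# minor (F#–A–C#) that is C#.

C#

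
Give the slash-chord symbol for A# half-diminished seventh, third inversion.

A#ø7/G#

Third inversion of A# half-diminished seventh has the seventh (G#) in the bass. As a slash chord: A#ø7/G#.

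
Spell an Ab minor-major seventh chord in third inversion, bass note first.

Spelling Ab minor-major seventh: Ab–Cb–Eb–G. In third inversion the seventh is bass, giving G, Ab, Cb, Eb from the bottom.

G, Ab, Cb, Eb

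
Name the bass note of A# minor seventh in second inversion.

The fifth of A# minor seventh (A#–C#–E#–G#) is E#; that is the bass in second inversion.

E#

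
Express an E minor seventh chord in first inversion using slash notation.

Em7/G

First inversion of E minor seventh has the third (G) in the bass. As a slash chord: Em7/G.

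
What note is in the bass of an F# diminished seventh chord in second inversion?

In second inversion the fifth is lowest. For F# diminished seventh (F#–A–C–Eb) that is C.

C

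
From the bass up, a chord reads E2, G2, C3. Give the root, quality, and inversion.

C major, first inversion

The distinct note names are E, G, C. Stacked in thirds they read C–E–G, which is a major triad on C.
With the third (E) in the bass, the chord is in first inversion (figured bass 6).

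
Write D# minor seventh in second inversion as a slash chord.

Second inversion of D# minor seventh has the fifth (A#) in the bass. As a slash chord: D#m7/A#.

D#m7/A#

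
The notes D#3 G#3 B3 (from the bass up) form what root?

The distinct letter names are D#, G#, B. Arranged as a stack of thirds they read G#–B–D#, so G# is the root (a G# minor triad).

G#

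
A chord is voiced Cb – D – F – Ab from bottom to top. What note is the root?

Cb, D, F, Ab are the tones of a D diminished seventh chord (D–F–Ab–Cb), making D the root.

D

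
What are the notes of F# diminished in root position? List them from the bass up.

F# diminished is F#–A–C. Root position puts the root (F#) in the bass, with the remaining tones above: F#, A, C.

F#, A, C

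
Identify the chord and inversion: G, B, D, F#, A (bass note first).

G major ninth, root position

The distinct note names are G, B, D, F#, A. Stacked in thirds they read G–B–D–F#–A, which is a major ninth chord on G.
G is the root of G major ninth; root in the bass means root position.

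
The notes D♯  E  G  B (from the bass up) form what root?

E

The distinct letter names are D#, E, G, B. Arranged as a stack of thirds they read E–G–B–D#, so E is the root (an E minor-major seventh chord).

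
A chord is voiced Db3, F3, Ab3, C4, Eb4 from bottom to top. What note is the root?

Db, F, Ab, C, Eb are the tones of a Db major ninth chord (Db–F–Ab–C–Eb), making Db the root.

Db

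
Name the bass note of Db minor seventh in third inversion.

In third inversion the seventh is lowest. For Db minor seventh (Db–Fb–Ab–Cb) that is Cb.

Cb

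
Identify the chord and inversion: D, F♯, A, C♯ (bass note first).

The distinct note names are D, F#, A, C#. Stacked in thirds they read D–F#–A–C#, which is a major seventh chord on D.
D is the root of D major seventh; root in the bass means root position (figured bass 7).

D major seventh, root position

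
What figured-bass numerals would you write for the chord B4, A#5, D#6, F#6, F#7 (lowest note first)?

The notes B, A#, D#, F# stack in thirds as B–D#–F#–A# — a B major seventh chord. The bass B is the root, so this is root position: figured 7.

7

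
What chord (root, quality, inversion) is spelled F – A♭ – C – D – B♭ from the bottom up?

The pitch classes F, Ab, C, D, Bb arrange in thirds as Bb–D–F–Ab–C: a Bb dominant ninth chord.
With the fifth (F) in the bass, the chord is in second inversion.

Bb dominant ninth, second inversion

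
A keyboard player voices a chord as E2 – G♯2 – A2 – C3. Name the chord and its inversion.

The pitch classes E, G#, A, C arrange in thirds as A–C–E–G#: an A minor-major seventh chord.
E is the fifth of A minor-major seventh; fifth in the bass means second inversion (figured bass 4/3).

A minor-major seventh, second inversion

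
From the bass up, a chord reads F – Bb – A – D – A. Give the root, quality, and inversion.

Bb major seventh, second inversion

Reducing to letter names: F, Bb, A, D. These stack in thirds as Bb–D–F–A — a Bb major seventh chord.
The lowest note is F, the fifth of the chord, so this is second inversion (figured bass 4/3).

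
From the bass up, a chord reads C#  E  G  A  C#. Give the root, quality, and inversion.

Reducing to letter names: C#, E, G, A. These stack in thirds as A–C#–E–G — an A dominant seventh chord.
C# is the third of A dominant seventh; third in the bass means first inversion (figured bass 6/5).

A dominant seventh, first inversion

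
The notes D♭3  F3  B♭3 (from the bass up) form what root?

Bb

Db, F, Bb are the tones of a Bb minor triad (Bb–Db–F), making Bb the root.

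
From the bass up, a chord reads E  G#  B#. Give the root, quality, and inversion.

The distinct note names are E, G#, B#. Stacked in thirds they read E–G#–B#, which is an augmented triad on E.
The lowest note is E, the root of the chord, so this is root position (figured bass 5/3).

E augmented, root position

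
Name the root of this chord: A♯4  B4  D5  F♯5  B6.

Reordering A#, B, D, F# into stacked thirds gives B–D–F#–A#; the bottom of that stack, B, is the root.

B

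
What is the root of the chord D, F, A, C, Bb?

Reordering D, F, A, C, Bb into stacked thirds gives Bb–D–F–A–C; the bottom of that stack, Bb, is the root.

Bb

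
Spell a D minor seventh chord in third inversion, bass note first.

Spelling D minor seventh: D–F–A–C. In third inversion the seventh is bass, giving C, D, F, A from the bottom.

C, D, F, A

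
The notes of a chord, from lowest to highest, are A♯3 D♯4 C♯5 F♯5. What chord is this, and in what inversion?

The pitch classes A#, D#, C#, F# arrange in thirds as D#–F#–A#–C#: a D# minor seventh chord.
A# is the fifth of D# minor seventh; fifth in the bass means second inversion (figured bass 4/3).

D# minor seventh, second inversion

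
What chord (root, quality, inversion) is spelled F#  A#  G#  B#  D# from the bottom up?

G# dominant ninth, third inversion

The pitch classes F#, A#, G#, B#, D# arrange in thirds as G#–B#–D#–F#–A#: a G# dominant ninth chord.
The lowest note is F#, the seventh of the chord, so this is third inversion.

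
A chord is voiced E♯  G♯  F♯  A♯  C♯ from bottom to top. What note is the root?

E#, G#, F#, A#, C# are the tones of an F# major ninth chord (F#–A#–C#–E#–G#), making F# the root.

F#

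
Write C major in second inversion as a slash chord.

C/G

Second inversion of C major has the fifth (G) in the bass. As a slash chord: C/G.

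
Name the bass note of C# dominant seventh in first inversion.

E#

In first inversion the third is lowest. For C# dominant seventh (C#–E#–G#–B) that is E#.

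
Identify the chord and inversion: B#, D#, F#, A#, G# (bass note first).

G# dominant ninth, first inversion

The distinct note names are B#, D#, F#, A#, G#. Stacked in thirds they read G#–B#–D#–F#–A#, which is a dominant ninth chord on G#.
The lowest note is B#, the third of the chord, so this is first inversion.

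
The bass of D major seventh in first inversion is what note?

In first inversion the third is lowest. For D major seventh (D–F#–A–C#) that is F#.

F#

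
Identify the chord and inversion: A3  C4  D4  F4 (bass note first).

The distinct note names are A, C, D, F. Stacked in thirds they read D–F–A–C, which is a minor seventh chord on D.
The lowest note is A, the fifth of the chord, so this is second inversion (figured bass 4/3).

D minor seventh, second inversion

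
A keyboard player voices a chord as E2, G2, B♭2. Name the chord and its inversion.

E diminished, root position

Reducing to letter names: E, G, Bb. These stack in thirds as E–G–Bb — an E diminished triad.
E is the root of E diminished; root in the bass means root position (figured bass 5/3).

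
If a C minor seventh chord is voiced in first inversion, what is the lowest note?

The third of C minor seventh (C–Eb–G–Bb) is Eb; that is the bass in first inversion.

Eb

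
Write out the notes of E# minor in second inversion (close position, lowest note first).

B#, E#, G#

Spelling E# minor: E#–G#–B#. In second inversion the fifth is bass, giving B#, E#, G# from the bottom.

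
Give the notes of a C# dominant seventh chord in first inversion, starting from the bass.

E#, G#, B, C#

Spelling C# dominant seventh: C#–E#–G#–B. In first inversion the third is bass, giving E#, G#, B, C# from the bottom.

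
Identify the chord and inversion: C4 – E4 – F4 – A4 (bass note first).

F major seventh, second inversion

The pitch classes C, E, F, A arrange in thirds as F–A–C–E: an F major seventh chord.
With the fifth (C) in the bass, the chord is in second inversion (figured bass 4/3).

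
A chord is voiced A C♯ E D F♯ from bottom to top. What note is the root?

D

A, C#, E, D, F# are the tones of a D major ninth chord (D–F#–A–C#–E), making D the root.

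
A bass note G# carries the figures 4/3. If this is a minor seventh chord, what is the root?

The figures 4/3 mean the fifth of the chord is in the bass. If G# is the fifth of a minor seventh chord, the root is C# (chord tones C#–E–G#–B).

C#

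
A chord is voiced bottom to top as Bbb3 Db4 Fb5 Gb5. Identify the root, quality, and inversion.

Gb minor seventh, first inversion

Reducing to letter names: Bbb, Db, Fb, Gb. These stack in thirds as Gb–Bbb–Db–Fb — a Gb minor seventh chord.
With the third (Bbb) in the bass, the chord is in first inversion (figured bass 6/5).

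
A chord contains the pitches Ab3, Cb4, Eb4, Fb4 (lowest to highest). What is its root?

Reordering Ab, Cb, Eb, Fb into stacked thirds gives Fb–Ab–Cb–Eb; the bottom of that stack, Fb, is the root.

Fb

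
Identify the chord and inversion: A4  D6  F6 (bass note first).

The pitch classes A, D, F arrange in thirds as D–F–A: a D minor triad.
With the fifth (A) in the bass, the chord is in second inversion (figured bass 6/4).

D minor, second inversion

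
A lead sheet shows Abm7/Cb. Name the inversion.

first inversion

Abm7/Cb means Ab minor seventh with Cb in the bass. Cb is the third of Ab minor seventh (Ab–Cb–Eb–Gb), so this is first inversion.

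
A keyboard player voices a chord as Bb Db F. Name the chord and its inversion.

Reducing to letter names: Bb, Db, F. These stack in thirds as Bb–Db–F — a Bb minor triad.
With the root (Bb) in the bass, the chord is in root position (figured bass 5/3).

Bb minor, root position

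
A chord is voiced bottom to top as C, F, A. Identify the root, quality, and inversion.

Reducing to letter names: C, F, A. These stack in thirds as F–A–C — an F major triad.
C is the fifth of F major; fifth in the bass means second inversion (figured bass 6/4).

F major, second inversion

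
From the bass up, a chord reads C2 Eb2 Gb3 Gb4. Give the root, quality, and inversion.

C diminished, root position

Reducing to letter names: C, Eb, Gb. These stack in thirds as C–Eb–Gb — a C diminished triad.
The lowest note is C, the root of the chord, so this is root position (figured bass 5/3).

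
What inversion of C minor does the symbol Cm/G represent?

Cm/G means C minor with G in the bass. G is the fifth of C minor (C–Eb–G), so this is second inversion.

second inversion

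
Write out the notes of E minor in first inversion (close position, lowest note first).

E minor is E–G–B. First inversion puts the third (G) in the bass, with the remaining tones above: G, B, E.

G, B, E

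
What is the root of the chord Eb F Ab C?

Reordering Eb, F, Ab, C into stacked thirds gives F–Ab–C–Eb; the bottom of that stack, F, is the root.

F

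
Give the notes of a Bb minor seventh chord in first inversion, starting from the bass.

Bb minor seventh is Bb–Db–F–Ab. First inversion puts the third (Db) in the bass, with the remaining tones above: Db, F, Ab, Bb.

Db, F, Ab, Bb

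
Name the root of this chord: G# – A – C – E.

A

G#, A, C, E are the tones of an A minor-major seventh chord (A–C–E–G#), making A the root.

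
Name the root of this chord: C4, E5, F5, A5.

The distinct letter names are C, E, F, A. Arranged as a stack of thirds they read F–A–C–E, so F is the root (an F major seventh chord).

F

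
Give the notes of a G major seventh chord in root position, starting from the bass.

Spelling G major seventh: G–B–D–F#. In root position the root is bass, giving G, B, D, F# from the bottom.

G, B, D, F#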